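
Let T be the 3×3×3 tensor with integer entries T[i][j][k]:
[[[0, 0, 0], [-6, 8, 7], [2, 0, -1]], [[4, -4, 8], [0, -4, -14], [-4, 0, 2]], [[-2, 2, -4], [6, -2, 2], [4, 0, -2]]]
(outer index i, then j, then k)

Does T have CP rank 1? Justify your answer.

The mode-1 unfolding of T (rows indexed by i, columns by (j,k) = (0,0), (0,1), (0,2), (1,0), (1,1), (1,2), (2,0), (2,1), (2,2)) is [[0, 0, 0, -6, 8, 7, 2, 0, -1], [4, -4, 8, 0, -4, -14, -4, 0, 2], [-2, 2, -4, 6, -2, 2, 4, 0, -2]].
There the 3×3 minor on rows i ∈ {0, 1, 2}, columns (j,k) ∈ {(0,0), (1,0), (1,1)} is det [[0, -6, 8], [4, 0, -4], [-2, 6, -2]] = 96 ≠ 0, so this unfolding has rank ≥ 3; CP rank is at least every unfolding rank, so rank(T) ≥ 3.
In particular rank(T) ≥ 3 > 1, so T is not rank-1.

No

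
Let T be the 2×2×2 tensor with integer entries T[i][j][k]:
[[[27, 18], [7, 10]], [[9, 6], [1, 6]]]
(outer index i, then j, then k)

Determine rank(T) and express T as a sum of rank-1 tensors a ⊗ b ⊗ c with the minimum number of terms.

Lower bound: the mode-2 unfolding of T (rows indexed by j, columns by (i,k) = (0,0), (0,1), (1,0), (1,1)) is [[27, 18, 9, 6], [7, 10, 1, 6]].
There the 2×2 minor on rows j ∈ {0, 1}, columns (i,k) ∈ {(0,0), (0,1)} is det [[27, 18], [7, 10]] = 144 ≠ 0, so this unfolding has rank ≥ 2; CP rank is at least every unfolding rank, so rank(T) ≥ 2. (This is only a lower bound: in general the CP rank may exceed every unfolding rank, so we still need to exhibit 2 rank-1 terms summing to T.)
Upper bound — finding two terms. Write S_k = T[:,:,k] for the frontal slices: S₀ = [[27, 7], [9, 1]], S₁ = [[18, 10], [6, 6]].
If T = a₁ ⊗ b₁ ⊗ c₁ + a₂ ⊗ b₂ ⊗ c₂ then each S_k = c₁[k]·a₁b₁ᵀ + c₂[k]·a₂b₂ᵀ. S₀ and S₁ are linearly independent, so a₁b₁ᵀ and a₂b₂ᵀ must span the same plane of matrices: they are the rank-1 matrices of the form x·S₀ + y·S₁.
det(x·S₀ + y·S₁) is −36·x² + 48·xy + 48·y² = (-12)·(x − 2·y)(3·x + 2·y), vanishing at (x:y) = (2:1) and (2:-3).
M₁ = 2·S₀ + S₁ = [[72, 24], [24, 8]] = 8·(3, 1)(3, 1)ᵀ and M₂ = 2·S₀ − 3·S₁ = [[0, -16], [0, -16]] = (-16)·(1, 1)(0, 1)ᵀ, so take a₁ = (3, 1), b₁ = (3, 1), a₂ = (1, 1), b₂ = (0, 1).
Each slice is an integer combination of E₁ = a₁b₁ᵀ and E₂ = a₂b₂ᵀ: S₀ = 3·E₁ − 2·E₂, S₁ = 2·E₁ + 4·E₂; reading off coefficients, c₁ = (3, 2) and c₂ = (-2, 4).
Hence T = (3, 1) ⊗ (3, 1) ⊗ (3, 2) + (1, 1) ⊗ (0, 1) ⊗ (-2, 4), so rank(T) ≤ 2.
These bounds meet, so rank(T) = 2.

rank(T) = 2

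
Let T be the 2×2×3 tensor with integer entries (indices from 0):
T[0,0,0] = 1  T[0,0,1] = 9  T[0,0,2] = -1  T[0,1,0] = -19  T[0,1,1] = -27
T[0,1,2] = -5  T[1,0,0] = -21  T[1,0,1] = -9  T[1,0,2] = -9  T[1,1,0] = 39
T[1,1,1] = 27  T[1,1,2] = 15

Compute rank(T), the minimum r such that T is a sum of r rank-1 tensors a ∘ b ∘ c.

Lower bound: in the mode-3 unfolding of T (rows indexed by k, columns by (i,j)) the 2×2 minor on rows k ∈ {0, 1}, columns (i,j) ∈ {(0,0), (0,1)} is det [[1, -19], [9, -27]] = 144 ≠ 0, so that unfolding has rank ≥ 2 and hence rank(T) ≥ 2 (CP rank is at least every unfolding rank, though it can be larger).
Upper bound: with S_k = T[:,:,k], the two rank-1 terms a₁b₁ᵀ, a₂b₂ᵀ are the rank-1 members of the pencil x·S₀ + y·S₁.
det(x·S₀ + y·S₁) is −360·x² − 360·xy = (-360)·(x + y)(x), vanishing at (x:y) = (1:-1) and (0:1).
M₁ = S₀ − S₁ = [[-8, 8], [-12, 12]] = (-4)·[2, 3][1, -1]ᵀ and M₂ = S₁ = [[9, -27], [-9, 27]] = 9·[1, -1][1, -3]ᵀ, so take a₁ = [2, 3], b₁ = [1, -1], a₂ = [1, -1], b₂ = [1, -3].
Each slice is an integer combination of E₁ = a₁b₁ᵀ and E₂ = a₂b₂ᵀ: S₀ = −4·E₁ + 9·E₂, S₁ = 9·E₂, S₂ = −2·E₁ + 3·E₂; reading off coefficients, c₁ = [-4, 0, -2] and c₂ = [9, 9, 3].
Hence T = [2, 3] ∘ [1, -1] ∘ [-4, 0, -2] + [1, -1] ∘ [1, -3] ∘ [9, 9, 3], so rank(T) ≤ 2.
These bounds meet, so rank(T) = 2.

2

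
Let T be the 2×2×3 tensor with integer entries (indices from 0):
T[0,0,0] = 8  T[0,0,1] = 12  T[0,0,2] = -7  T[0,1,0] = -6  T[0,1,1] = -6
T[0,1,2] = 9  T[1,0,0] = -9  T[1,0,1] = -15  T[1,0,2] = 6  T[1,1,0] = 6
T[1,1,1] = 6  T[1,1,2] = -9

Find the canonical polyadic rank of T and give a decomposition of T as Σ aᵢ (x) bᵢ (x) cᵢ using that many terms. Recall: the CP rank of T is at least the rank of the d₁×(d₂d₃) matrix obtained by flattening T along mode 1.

Lower bound: in the mode-1 unfolding of T (rows indexed by i, columns by (j,k)) the 2×2 minor on rows i ∈ {0, 1}, columns (j,k) ∈ {(0,0), (0,1)} is det [[8, 12], [-9, -15]] = -12 ≠ 0, so that unfolding has rank ≥ 2 and hence rank(T) ≥ 2 (CP rank is at least every unfolding rank, though it can be larger).
Upper bound: with S_k = T[:,:,k], the two rank-1 terms a₁b₁ᵀ, a₂b₂ᵀ are the rank-1 members of the pencil x·S₀ + y·S₁.
det(x·S₀ + y·S₁) is −6·x² − 24·xy − 18·y² = (-6)·(x + 3·y)(x + y), vanishing at (x:y) = (3:-1) and (1:-1).
M₁ = 3·S₀ − S₁ = [[12, -12], [-12, 12]] = 12·[1, -1][1, -1]ᵀ and M₂ = S₀ − S₁ = [[-4, 0], [6, 0]] = (-2)·[2, -3][1, 0]ᵀ, so take a₁ = [1, -1], b₁ = [1, -1], a₂ = [2, -3], b₂ = [1, 0].
Each slice is an integer combination of E₁ = a₁b₁ᵀ and E₂ = a₂b₂ᵀ: S₀ = 6·E₁ + E₂, S₁ = 6·E₁ + 3·E₂, S₂ = −9·E₁ + E₂; reading off coefficients, c₁ = [6, 6, -9] and c₂ = [1, 3, 1].
Hence T = [1, -1] (x) [1, -1] (x) [6, 6, -9] + [2, -3] (x) [1, 0] (x) [1, 3, 1], so rank(T) ≤ 2.
These bounds meet, so rank(T) = 2.

rank(T) = 2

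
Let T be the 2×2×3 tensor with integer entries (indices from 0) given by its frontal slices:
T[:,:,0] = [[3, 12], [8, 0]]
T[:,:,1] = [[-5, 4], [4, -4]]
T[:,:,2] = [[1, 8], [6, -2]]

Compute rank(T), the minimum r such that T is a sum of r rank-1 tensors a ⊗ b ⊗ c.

Lower bound: the mode-3 unfolding of T (rows indexed by k, columns by (i,j) = (0,0), (0,1), (1,0), (1,1)) is [[3, 12, 8, 0], [-5, 4, 4, -4], [1, 8, 6, -2]].
There the 3×3 minor on rows k ∈ {0, 1, 2}, columns (i,j) ∈ {(0,0), (0,1), (1,0)} is det [[3, 12, 8], [-5, 4, 4], [1, 8, 6]] = 32 ≠ 0, so this unfolding has rank ≥ 3; CP rank is at least every unfolding rank, so rank(T) ≥ 3. (Unfolding ranks only ever bound the CP rank from below — rank(T) can be strictly larger than all of them — so the matching upper bound has to come from an explicit 3-term decomposition.)
Upper bound: T is a sum of 3 rank-1 terms, T = [1, -1] ⊗ [1, -1] ⊗ [-4, -4, -4] + [1, 0] ⊗ [1, 0] ⊗ [-1, -1, 1] + [2, 1] ⊗ [1, 1] ⊗ [4, 0, 2] (one valid choice — decompositions are not unique — normalised so each a, b is primitive with positive first nonzero entry; check it by expanding all entries), so rank(T) ≤ 3.
These bounds meet, so rank(T) = 3.
Check entry T[1,1,1] = -4: (-1)·(-1)·(-4) + (0)·(0)·(-1) + (1)·(1)·(0) = -4.

3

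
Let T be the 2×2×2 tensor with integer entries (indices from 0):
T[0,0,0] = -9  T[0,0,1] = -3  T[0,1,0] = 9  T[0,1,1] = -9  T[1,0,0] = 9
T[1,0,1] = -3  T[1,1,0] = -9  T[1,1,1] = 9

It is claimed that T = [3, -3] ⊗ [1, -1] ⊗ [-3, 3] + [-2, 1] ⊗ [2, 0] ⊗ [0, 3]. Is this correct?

Reconstruct entrywise from the claimed factors. For example, T[1,1,0] = -9 and Σₗ aₗ[1]bₗ[1]cₗ[0] = (-3)·(-1)·(-3) + (1)·(0)·(0) = -9; checking all 8 entries, every one matches. The claim holds.

Yes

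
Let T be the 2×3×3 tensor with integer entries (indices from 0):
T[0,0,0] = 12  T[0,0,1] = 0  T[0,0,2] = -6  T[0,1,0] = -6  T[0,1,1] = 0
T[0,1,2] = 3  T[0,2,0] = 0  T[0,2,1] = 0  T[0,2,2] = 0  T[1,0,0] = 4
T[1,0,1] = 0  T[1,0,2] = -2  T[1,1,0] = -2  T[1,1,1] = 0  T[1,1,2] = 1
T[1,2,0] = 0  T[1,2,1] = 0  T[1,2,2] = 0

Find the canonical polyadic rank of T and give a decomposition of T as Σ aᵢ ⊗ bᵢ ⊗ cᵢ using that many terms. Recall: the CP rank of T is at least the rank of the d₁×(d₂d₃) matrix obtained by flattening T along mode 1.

rank(T) = 1

Lower bound: T ≠ 0 (e.g. T[0,0,0] = 12), so rank(T) ≥ 1.
Upper bound: the mode-1 fibre T[:,0,0] = [12, 4] gives a = [3, 1] (primitive direction); the mode-2 fibre T[0,:,0] = [12, -6, 0] gives b = [2, -1, 0]; then c[k] = T[0,0,k] / (a[0]·b[0]) = [12, 0, -6] / 6 = [2, 0, -1].
Expanding [3, 1] ⊗ [2, -1, 0] ⊗ [2, 0, -1] reproduces all 18 entries of T, so T = [3, 1] ⊗ [2, -1, 0] ⊗ [2, 0, -1] and rank(T) ≤ 1.
These bounds meet, so rank(T) = 1.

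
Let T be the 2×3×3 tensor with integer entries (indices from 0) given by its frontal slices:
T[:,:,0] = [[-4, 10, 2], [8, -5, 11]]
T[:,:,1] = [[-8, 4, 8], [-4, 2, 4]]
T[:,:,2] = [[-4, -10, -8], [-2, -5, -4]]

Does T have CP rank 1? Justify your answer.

The mode-3 unfolding of T (rows indexed by k, columns by (i,j) = (0,0), (0,1), (0,2), (1,0), (1,1), (1,2)) is [[-4, 10, 2, 8, -5, 11], [-8, 4, 8, -4, 2, 4], [-4, -10, -8, -2, -5, -4]].
There the 3×3 minor on rows k ∈ {0, 1, 2}, columns (i,j) ∈ {(0,0), (0,1), (0,2)} is det [[-4, 10, 2], [-8, 4, 8], [-4, -10, -8]] = -960 ≠ 0, so this unfolding has rank ≥ 3; CP rank is at least every unfolding rank, so rank(T) ≥ 3.
In particular rank(T) ≥ 3 > 1, so T is not rank-1.

No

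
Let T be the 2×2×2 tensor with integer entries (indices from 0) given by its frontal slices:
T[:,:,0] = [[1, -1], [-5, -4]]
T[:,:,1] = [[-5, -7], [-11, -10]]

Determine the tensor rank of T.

2

Lower bound: the mode-3 unfolding of T (rows indexed by k, columns by (i,j) = (0,0), (0,1), (1,0), (1,1)) is [[1, -1, -5, -4], [-5, -7, -11, -10]].
There the 2×2 minor on rows k ∈ {0, 1}, columns (i,j) ∈ {(0,0), (0,1)} is det [[1, -1], [-5, -7]] = -12 ≠ 0, so this unfolding has rank ≥ 2; CP rank is at least every unfolding rank, so rank(T) ≥ 2. (Flattening ranks never certify an upper bound on CP rank; for that we must actually write T with 2 rank-1 terms.)
Upper bound — finding two terms. Write S_k = T[:,:,k] for the frontal slices: S₀ = [[1, -1], [-5, -4]], S₁ = [[-5, -7], [-11, -10]].
If T = a₁ ⊗ b₁ ⊗ c₁ + a₂ ⊗ b₂ ⊗ c₂ then each S_k = c₁[k]·a₁b₁ᵀ + c₂[k]·a₂b₂ᵀ. S₀ and S₁ are linearly independent, so a₁b₁ᵀ and a₂b₂ᵀ must span the same plane of matrices: they are the rank-1 matrices of the form x·S₀ + y·S₁.
det(x·S₀ + y·S₁) is −9·x² − 36·xy − 27·y² = (-9)·(x + 3·y)(x + y), vanishing at (x:y) = (3:-1) and (1:-1).
M₁ = 3·S₀ − S₁ = [[8, 4], [-4, -2]] = 2·[2, -1][2, 1]ᵀ and M₂ = S₀ − S₁ = [[6, 6], [6, 6]] = 6·[1, 1][1, 1]ᵀ, so take a₁ = [2, -1], b₁ = [2, 1], a₂ = [1, 1], b₂ = [1, 1].
Each slice is an integer combination of E₁ = a₁b₁ᵀ and E₂ = a₂b₂ᵀ: S₀ = E₁ − 3·E₂, S₁ = E₁ − 9·E₂; reading off coefficients, c₁ = [1, 1] and c₂ = [-3, -9].
Hence T = [2, -1] ⊗ [2, 1] ⊗ [1, 1] + [1, 1] ⊗ [1, 1] ⊗ [-3, -9], so rank(T) ≤ 2.
These bounds meet, so rank(T) = 2.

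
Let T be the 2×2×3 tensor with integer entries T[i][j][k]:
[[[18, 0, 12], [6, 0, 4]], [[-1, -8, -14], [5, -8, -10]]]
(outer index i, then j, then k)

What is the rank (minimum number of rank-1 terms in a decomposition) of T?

Lower bound: the mode-2 unfolding of T (rows indexed by j, columns by (i,k) = (0,0), (0,1), (0,2), (1,0), (1,1), (1,2)) is [[18, 0, 12, -1, -8, -14], [6, 0, 4, 5, -8, -10]].
There the 2×2 minor on rows j ∈ {0, 1}, columns (i,k) ∈ {(0,0), (1,0)} is det [[18, -1], [6, 5]] = 96 ≠ 0, so this unfolding has rank ≥ 2; CP rank is at least every unfolding rank, so rank(T) ≥ 2. (Unfolding ranks only ever bound the CP rank from below — rank(T) can be strictly larger than all of them — so the matching upper bound has to come from an explicit 2-term decomposition.)
Upper bound — finding two terms. Write S_k = T[:,:,k] for the frontal slices: S₀ = [[18, 6], [-1, 5]], S₁ = [[0, 0], [-8, -8]], S₂ = [[12, 4], [-14, -10]].
If T = a₁ ∘ b₁ ∘ c₁ + a₂ ∘ b₂ ∘ c₂ then each S_k = c₁[k]·a₁b₁ᵀ + c₂[k]·a₂b₂ᵀ. S₀ and S₁ are linearly independent, so a₁b₁ᵀ and a₂b₂ᵀ must span the same plane of matrices: they are the rank-1 matrices of the form x·S₀ + y·S₁.
det(x·S₀ + y·S₁) is 96·x² − 96·xy = 96·(x − y)(x), vanishing at (x:y) = (1:1) and (0:1).
M₁ = S₀ + S₁ = [[18, 6], [-9, -3]] = 3·(2, -1)(3, 1)ᵀ and M₂ = S₁ = [[0, 0], [-8, -8]] = (-8)·(0, 1)(1, 1)ᵀ, so take a₁ = (2, -1), b₁ = (3, 1), a₂ = (0, 1), b₂ = (1, 1).
Each slice is an integer combination of E₁ = a₁b₁ᵀ and E₂ = a₂b₂ᵀ: S₀ = 3·E₁ + 8·E₂, S₁ = −8·E₂, S₂ = 2·E₁ − 8·E₂; reading off coefficients, c₁ = (3, 0, 2) and c₂ = (8, -8, -8).
Hence T = (2, -1) ∘ (3, 1) ∘ (3, 0, 2) + (0, 1) ∘ (1, 1) ∘ (8, -8, -8), so rank(T) ≤ 2.
These bounds meet, so rank(T) = 2.

2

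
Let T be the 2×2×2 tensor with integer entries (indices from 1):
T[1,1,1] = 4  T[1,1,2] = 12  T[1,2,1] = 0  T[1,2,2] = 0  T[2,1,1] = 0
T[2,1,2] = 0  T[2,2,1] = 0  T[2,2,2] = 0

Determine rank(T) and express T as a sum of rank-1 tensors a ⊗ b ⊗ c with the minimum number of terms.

rank(T) = 1

Lower bound: T ≠ 0 (e.g. T[1,1,1] = 4), so rank(T) ≥ 1.
Upper bound: if T = a ⊗ b ⊗ c then every fibre of T is a multiple of the corresponding factor, so read the factors off the fibres through the nonzero entry T[1,1,1] = 4.
The mode-1 fibre T[:,1,1] = [4, 0] gives a = [1, 0] (primitive direction); the mode-2 fibre T[1,:,1] = [4, 0] gives b = [1, 0]; then c[k] = T[1,1,k] / (a[1]·b[1]) = [4, 12] / 1 = [4, 12].
Expanding [1, 0] ⊗ [1, 0] ⊗ [4, 12] reproduces all 8 entries of T, so T = [1, 0] ⊗ [1, 0] ⊗ [4, 12] and rank(T) ≤ 1.
These bounds meet, so rank(T) = 1.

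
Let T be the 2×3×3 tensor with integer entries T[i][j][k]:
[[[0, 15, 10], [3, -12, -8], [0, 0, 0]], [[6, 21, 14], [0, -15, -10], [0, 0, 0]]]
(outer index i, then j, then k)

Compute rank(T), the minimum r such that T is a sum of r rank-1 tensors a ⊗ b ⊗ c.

Lower bound: the mode-1 unfolding of T (rows indexed by i, columns by (j,k) = (0,0), (0,1), (0,2), (1,0), (1,1), (1,2), (2,0), (2,1), (2,2)) is [[0, 15, 10, 3, -12, -8, 0, 0, 0], [6, 21, 14, 0, -15, -10, 0, 0, 0]].
There the 2×2 minor on rows i ∈ {0, 1}, columns (j,k) ∈ {(0,0), (0,1)} is det [[0, 15], [6, 21]] = -90 ≠ 0, so this unfolding has rank ≥ 2; CP rank is at least every unfolding rank, so rank(T) ≥ 2. (Unfolding ranks only ever bound the CP rank from below — rank(T) can be strictly larger than all of them — so the matching upper bound has to come from an explicit 2-term decomposition.)
Upper bound — finding two terms. Write S_k = T[:,:,k] for the frontal slices: S₀ = [[0, 3, 0], [6, 0, 0]], S₁ = [[15, -12, 0], [21, -15, 0]], S₂ = [[10, -8, 0], [14, -10, 0]].
If T = a₁ ⊗ b₁ ⊗ c₁ + a₂ ⊗ b₂ ⊗ c₂ then each S_k = c₁[k]·a₁b₁ᵀ + c₂[k]·a₂b₂ᵀ. S₀ and S₁ are linearly independent, so a₁b₁ᵀ and a₂b₂ᵀ must span the same plane of matrices: they are the rank-1 matrices of the form x·S₀ + y·S₁.
The 2×2 minor of x·S₀ + y·S₁ on rows {0,1}, columns {0,1} is −18·x² + 9·xy + 27·y² = (-9)·(2·x − 3·y)(x + y), vanishing at (x:y) = (3:2) and (1:-1).
M₁ = 3·S₀ + 2·S₁ = [[30, -15, 0], [60, -30, 0]] = 15·(1, 2)(2, -1, 0)ᵀ and M₂ = S₀ − S₁ = [[-15, 15, 0], [-15, 15, 0]] = (-15)·(1, 1)(1, -1, 0)ᵀ, so take a₁ = (1, 2), b₁ = (2, -1, 0), a₂ = (1, 1), b₂ = (1, -1, 0).
Each slice is an integer combination of E₁ = a₁b₁ᵀ and E₂ = a₂b₂ᵀ: S₀ = 3·E₁ − 6·E₂, S₁ = 3·E₁ + 9·E₂, S₂ = 2·E₁ + 6·E₂; reading off coefficients, c₁ = (3, 3, 2) and c₂ = (-6, 9, 6).
Hence T = (1, 2) ⊗ (2, -1, 0) ⊗ (3, 3, 2) + (1, 1) ⊗ (1, -1, 0) ⊗ (-6, 9, 6), so rank(T) ≤ 2.
These bounds meet, so rank(T) = 2.

2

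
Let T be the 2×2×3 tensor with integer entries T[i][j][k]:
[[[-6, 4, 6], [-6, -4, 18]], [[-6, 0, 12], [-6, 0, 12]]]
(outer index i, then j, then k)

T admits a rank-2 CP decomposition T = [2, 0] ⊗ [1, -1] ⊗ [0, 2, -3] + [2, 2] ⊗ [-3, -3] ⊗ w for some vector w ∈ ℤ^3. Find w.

Subtract the known terms from T to get the rank-1 residual R = [2, 2] ⊗ [-3, -3] ⊗ w, so R[i,j,k] = a[i]·b[j]·w[k]. Pick indices with nonzero a[0]·b[0] = (2)·(-3) = -6. Only the fibre through (0,0,·) is needed: R[0,0,:] = T[0,0,:] − Σₗ aₗ[0]bₗ[0]cₗ = [-6, 4, 6] − (2)·(1)·[0, 2, -3] = [-6, 0, 12]. Then w[k] = R[0,0,k] / -6 for each k, giving w = [-6, 0, 12] / -6 = [1, 0, -2].

w = [1, 0, -2]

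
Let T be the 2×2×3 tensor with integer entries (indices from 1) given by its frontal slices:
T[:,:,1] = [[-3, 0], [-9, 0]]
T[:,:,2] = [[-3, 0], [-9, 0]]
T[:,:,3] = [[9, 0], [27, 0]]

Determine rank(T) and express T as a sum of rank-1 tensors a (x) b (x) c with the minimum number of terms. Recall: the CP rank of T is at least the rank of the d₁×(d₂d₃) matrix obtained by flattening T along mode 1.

Lower bound: T ≠ 0 (e.g. T[1,1,1] = -3), so rank(T) ≥ 1.
Upper bound: the mode-1 fibre T[:,1,1] = [-3, -9] gives a = [1, 3] (primitive direction); the mode-2 fibre T[1,:,1] = [-3, 0] gives b = [1, 0]; then c[k] = T[1,1,k] / (a[1]·b[1]) = [-3, -3, 9] / 1 = [-3, -3, 9].
Expanding [1, 3] (x) [1, 0] (x) [-3, -3, 9] reproduces all 12 entries of T, so T = [1, 3] (x) [1, 0] (x) [-3, -3, 9] and rank(T) ≤ 1.
These bounds meet, so rank(T) = 1.

rank(T) = 1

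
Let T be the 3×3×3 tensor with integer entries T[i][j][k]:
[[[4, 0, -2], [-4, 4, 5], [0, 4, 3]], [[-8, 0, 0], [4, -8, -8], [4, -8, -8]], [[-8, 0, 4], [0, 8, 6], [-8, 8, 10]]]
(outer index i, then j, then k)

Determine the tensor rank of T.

3

Lower bound: the mode-2 unfolding of T (rows indexed by j, columns by (i,k) = (0,0), (0,1), (0,2), (1,0), (1,1), (1,2), (2,0), (2,1), (2,2)) is [[4, 0, -2, -8, 0, 0, -8, 0, 4], [-4, 4, 5, 4, -8, -8, 0, 8, 6], [0, 4, 3, 4, -8, -8, -8, 8, 10]].
There the 3×3 minor on rows j ∈ {0, 1, 2}, columns (i,k) ∈ {(0,0), (0,1), (1,0)} is det [[4, 0, -8], [-4, 4, 4], [0, 4, 4]] = 128 ≠ 0, so this unfolding has rank ≥ 3; CP rank is at least every unfolding rank, so rank(T) ≥ 3. (This is only a lower bound: in general the CP rank may exceed every unfolding rank, so we still need to exhibit 3 rank-1 terms summing to T.)
Upper bound: T is a sum of 3 rank-1 terms, T = [0, 1, 0] ⊗ [1, 0, 0] ⊗ [-8, 0, 0] + [1, -2, 2] ⊗ [0, 1, 1] ⊗ [-2, 4, 4] + [1, 0, -2] ⊗ [2, -1, 1] ⊗ [2, 0, -1] (one valid choice — decompositions are not unique — normalised so each a, b is primitive with positive first nonzero entry; check it by expanding all entries), so rank(T) ≤ 3.
These bounds meet, so rank(T) = 3.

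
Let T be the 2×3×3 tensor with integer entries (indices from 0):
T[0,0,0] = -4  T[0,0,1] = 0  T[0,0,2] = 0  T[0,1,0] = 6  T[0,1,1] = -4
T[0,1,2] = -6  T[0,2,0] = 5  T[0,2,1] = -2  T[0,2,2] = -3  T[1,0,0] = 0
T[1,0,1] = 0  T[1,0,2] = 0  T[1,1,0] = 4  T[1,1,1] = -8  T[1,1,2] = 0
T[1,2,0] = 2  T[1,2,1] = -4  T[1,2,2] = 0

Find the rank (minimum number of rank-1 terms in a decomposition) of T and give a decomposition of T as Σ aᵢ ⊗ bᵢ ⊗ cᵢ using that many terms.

Lower bound: in the mode-3 unfolding of T (rows indexed by k, columns by (i,j)) the 3×3 minor on rows k ∈ {0, 1, 2}, columns (i,j) ∈ {(0,0), (0,1), (1,1)} is det [[-4, 6, 4], [0, -4, -8], [0, -6, 0]] = 192 ≠ 0, so that unfolding has rank ≥ 3 and hence rank(T) ≥ 3 (CP rank is at least every unfolding rank, though it can be larger).
Upper bound: T is a sum of 3 rank-1 terms, T = [1, -1] ⊗ [0, 2, 1] ⊗ [0, 0, -2] + [1, 0] ⊗ [1, -1, -1] ⊗ [-4, 0, 0] + [1, 2] ⊗ [0, 2, 1] ⊗ [1, -2, -1] (one valid choice — decompositions are not unique — normalised so each a, b is primitive with positive first nonzero entry; check it by expanding all entries), so rank(T) ≤ 3.
These bounds meet, so rank(T) = 3.

rank(T) = 3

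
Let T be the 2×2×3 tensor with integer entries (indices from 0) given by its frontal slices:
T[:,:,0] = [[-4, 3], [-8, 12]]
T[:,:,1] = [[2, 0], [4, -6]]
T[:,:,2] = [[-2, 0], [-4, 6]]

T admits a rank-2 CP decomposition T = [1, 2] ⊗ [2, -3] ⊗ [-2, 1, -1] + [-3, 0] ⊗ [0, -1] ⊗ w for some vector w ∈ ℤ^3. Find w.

Subtract the known terms from T to get the rank-1 residual R = [-3, 0] ⊗ [0, -1] ⊗ w, so R[i,j,k] = a[i]·b[j]·w[k]. Pick indices with nonzero a[0]·b[1] = (-3)·(-1) = 3. Only the fibre through (0,1,·) is needed: R[0,1,:] = T[0,1,:] − Σₗ aₗ[0]bₗ[1]cₗ = [3, 0, 0] − (1)·(-3)·[-2, 1, -1] = [-3, 3, -3]. Then w[k] = R[0,1,k] / 3 for each k, giving w = [-3, 3, -3] / 3 = [-1, 1, -1].

w = [-1, 1, -1]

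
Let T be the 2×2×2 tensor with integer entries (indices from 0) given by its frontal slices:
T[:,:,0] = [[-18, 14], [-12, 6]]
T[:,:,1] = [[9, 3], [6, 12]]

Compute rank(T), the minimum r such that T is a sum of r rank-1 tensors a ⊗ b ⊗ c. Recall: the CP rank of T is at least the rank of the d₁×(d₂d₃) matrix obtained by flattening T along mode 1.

Lower bound: the mode-1 unfolding of T (rows indexed by i, columns by (j,k) = (0,0), (0,1), (1,0), (1,1)) is [[-18, 9, 14, 3], [-12, 6, 6, 12]].
There the 2×2 minor on rows i ∈ {0, 1}, columns (j,k) ∈ {(0,0), (1,0)} is det [[-18, 14], [-12, 6]] = 60 ≠ 0, so this unfolding has rank ≥ 2; CP rank is at least every unfolding rank, so rank(T) ≥ 2. (This is only a lower bound: in general the CP rank may exceed every unfolding rank, so we still need to exhibit 2 rank-1 terms summing to T.)
Upper bound — finding two terms. Write S_k = T[:,:,k] for the frontal slices: S₀ = [[-18, 14], [-12, 6]], S₁ = [[9, 3], [6, 12]].
If T = a₁ ⊗ b₁ ⊗ c₁ + a₂ ⊗ b₂ ⊗ c₂ then each S_k = c₁[k]·a₁b₁ᵀ + c₂[k]·a₂b₂ᵀ. S₀ and S₁ are linearly independent, so a₁b₁ᵀ and a₂b₂ᵀ must span the same plane of matrices: they are the rank-1 matrices of the form x·S₀ + y·S₁.
det(x·S₀ + y·S₁) is 60·x² − 210·xy + 90·y² = 30·(x − 3·y)(2·x − y), vanishing at (x:y) = (3:1) and (1:2).
M₁ = 3·S₀ + S₁ = [[-45, 45], [-30, 30]] = (-15)·[3, 2][1, -1]ᵀ and M₂ = S₀ + 2·S₁ = [[0, 20], [0, 30]] = 10·[2, 3][0, 1]ᵀ, so take a₁ = [3, 2], b₁ = [1, -1], a₂ = [2, 3], b₂ = [0, 1].
Each slice is an integer combination of E₁ = a₁b₁ᵀ and E₂ = a₂b₂ᵀ: S₀ = −6·E₁ − 2·E₂, S₁ = 3·E₁ + 6·E₂; reading off coefficients, c₁ = [-6, 3] and c₂ = [-2, 6].
Hence T = [3, 2] ⊗ [1, -1] ⊗ [-6, 3] + [2, 3] ⊗ [0, 1] ⊗ [-2, 6], so rank(T) ≤ 2.
These bounds meet, so rank(T) = 2.

2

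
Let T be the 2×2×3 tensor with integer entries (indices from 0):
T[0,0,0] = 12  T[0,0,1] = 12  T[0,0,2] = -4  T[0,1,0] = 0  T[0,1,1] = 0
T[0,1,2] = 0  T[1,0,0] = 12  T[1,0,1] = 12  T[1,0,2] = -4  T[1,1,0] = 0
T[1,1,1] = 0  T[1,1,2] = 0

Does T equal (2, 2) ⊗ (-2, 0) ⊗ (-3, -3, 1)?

Yes

Reconstruct entrywise from the claimed factors. For example, T[0,1,2] = 0 and Σₗ aₗ[0]bₗ[1]cₗ[2] = (2)·(0)·(1) = 0; checking all 12 entries, every one matches. The claim holds.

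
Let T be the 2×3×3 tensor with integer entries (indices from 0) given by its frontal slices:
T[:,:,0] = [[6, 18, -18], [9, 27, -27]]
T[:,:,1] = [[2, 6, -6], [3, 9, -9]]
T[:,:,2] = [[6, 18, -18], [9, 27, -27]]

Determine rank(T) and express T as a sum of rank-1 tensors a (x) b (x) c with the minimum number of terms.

Lower bound: T ≠ 0 (e.g. T[0,0,0] = 6), so rank(T) ≥ 1.
Upper bound: the mode-1 fibre T[:,0,0] = [6, 9] gives a = [2, 3] (primitive direction); the mode-2 fibre T[0,:,0] = [6, 18, -18] gives b = [1, 3, -3]; then c[k] = T[0,0,k] / (a[0]·b[0]) = [6, 2, 6] / 2 = [3, 1, 3].
Expanding [2, 3] (x) [1, 3, -3] (x) [3, 1, 3] reproduces all 18 entries of T, so T = [2, 3] (x) [1, 3, -3] (x) [3, 1, 3] and rank(T) ≤ 1.
These bounds meet, so rank(T) = 1.

rank(T) = 1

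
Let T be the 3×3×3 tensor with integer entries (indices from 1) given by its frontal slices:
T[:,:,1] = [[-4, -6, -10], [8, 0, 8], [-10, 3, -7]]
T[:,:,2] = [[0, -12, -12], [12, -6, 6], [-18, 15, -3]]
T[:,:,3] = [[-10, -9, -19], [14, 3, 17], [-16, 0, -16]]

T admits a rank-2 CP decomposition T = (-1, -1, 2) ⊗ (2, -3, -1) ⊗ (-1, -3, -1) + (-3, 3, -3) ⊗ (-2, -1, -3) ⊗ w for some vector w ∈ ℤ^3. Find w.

Subtract the known terms from T to get the rank-1 residual R = (-3, 3, -3) ⊗ (-2, -1, -3) ⊗ w, so R[i,j,k] = a[i]·b[j]·w[k]. Pick indices with nonzero a[1]·b[1] = (-3)·(-2) = 6. Only the fibre through (1,1,·) is needed: R[1,1,:] = T[1,1,:] − Σₗ aₗ[1]bₗ[1]cₗ = [-4, 0, -10] − (-1)·(2)·(-1, -3, -1) = [-6, -6, -12]. Then w[k] = R[1,1,k] / 6 for each k, giving w = [-6, -6, -12] / 6 = (-1, -1, -2).

w = (-1, -1, -2)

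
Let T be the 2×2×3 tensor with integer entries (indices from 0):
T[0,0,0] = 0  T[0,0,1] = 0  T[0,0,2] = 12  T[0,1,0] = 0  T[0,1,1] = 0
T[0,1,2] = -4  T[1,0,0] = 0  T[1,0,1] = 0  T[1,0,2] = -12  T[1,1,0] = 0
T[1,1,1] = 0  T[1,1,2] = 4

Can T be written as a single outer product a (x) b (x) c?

If T = a (x) b (x) c then every fibre of T is a multiple of the corresponding factor, so read the factors off the fibres through the nonzero entry T[0,0,2] = 12.
The mode-1 fibre T[:,0,2] = [12, -12] gives a = [1, -1] (primitive direction); the mode-2 fibre T[0,:,2] = [12, -4] gives b = [3, -1]; then c[k] = T[0,0,k] / (a[0]·b[0]) = [0, 0, 12] / 3 = [0, 0, 4].
Expanding [1, -1] (x) [3, -1] (x) [0, 0, 4] reproduces all 12 entries of T, so T = [1, -1] (x) [3, -1] (x) [0, 0, 4] and rank(T) ≤ 1.
Equivalently every frontal slice T[:,:,k] is c[k] times the rank-1 matrix [1, -1] (x) [3, -1]. So T has rank 1 (it is nonzero).

Yes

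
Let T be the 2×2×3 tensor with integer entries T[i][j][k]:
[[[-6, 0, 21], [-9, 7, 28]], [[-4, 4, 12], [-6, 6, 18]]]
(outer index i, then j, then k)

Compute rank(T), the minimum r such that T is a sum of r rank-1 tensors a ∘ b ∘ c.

Lower bound: the mode-3 unfolding of T (rows indexed by k, columns by (i,j) = (0,0), (0,1), (1,0), (1,1)) is [[-6, -9, -4, -6], [0, 7, 4, 6], [21, 28, 12, 18]].
There the 2×2 minor on rows k ∈ {0, 1}, columns (i,j) ∈ {(0,0), (0,1)} is det [[-6, -9], [0, 7]] = -42 ≠ 0, so this unfolding has rank ≥ 2; CP rank is at least every unfolding rank, so rank(T) ≥ 2. (Flattening ranks never certify an upper bound on CP rank; for that we must actually write T with 2 rank-1 terms.)
Upper bound — finding two terms. Write S_k = T[:,:,k] for the frontal slices: S₀ = [[-6, -9], [-4, -6]], S₁ = [[0, 7], [4, 6]], S₂ = [[21, 28], [12, 18]].
If T = a₁ ∘ b₁ ∘ c₁ + a₂ ∘ b₂ ∘ c₂ then each S_k = c₁[k]·a₁b₁ᵀ + c₂[k]·a₂b₂ᵀ. S₀ and S₁ are linearly independent, so a₁b₁ᵀ and a₂b₂ᵀ must span the same plane of matrices: they are the rank-1 matrices of the form x·S₀ + y·S₁.
det(x·S₀ + y·S₁) is 28·xy − 28·y² = 28·(x − y)(y), vanishing at (x:y) = (1:1) and (1:0).
M₁ = S₀ + S₁ = [[-6, -2], [0, 0]] = (-2)·(1, 0)(3, 1)ᵀ and M₂ = S₀ = [[-6, -9], [-4, -6]] = −(3, 2)(2, 3)ᵀ, so take a₁ = (1, 0), b₁ = (3, 1), a₂ = (3, 2), b₂ = (2, 3).
Each slice is an integer combination of E₁ = a₁b₁ᵀ and E₂ = a₂b₂ᵀ: S₀ = −E₂, S₁ = −2·E₁ + E₂, S₂ = E₁ + 3·E₂; reading off coefficients, c₁ = (0, -2, 1) and c₂ = (-1, 1, 3).
Hence T = (1, 0) ∘ (3, 1) ∘ (0, -2, 1) + (3, 2) ∘ (2, 3) ∘ (-1, 1, 3), so rank(T) ≤ 2.
These bounds meet, so rank(T) = 2.

2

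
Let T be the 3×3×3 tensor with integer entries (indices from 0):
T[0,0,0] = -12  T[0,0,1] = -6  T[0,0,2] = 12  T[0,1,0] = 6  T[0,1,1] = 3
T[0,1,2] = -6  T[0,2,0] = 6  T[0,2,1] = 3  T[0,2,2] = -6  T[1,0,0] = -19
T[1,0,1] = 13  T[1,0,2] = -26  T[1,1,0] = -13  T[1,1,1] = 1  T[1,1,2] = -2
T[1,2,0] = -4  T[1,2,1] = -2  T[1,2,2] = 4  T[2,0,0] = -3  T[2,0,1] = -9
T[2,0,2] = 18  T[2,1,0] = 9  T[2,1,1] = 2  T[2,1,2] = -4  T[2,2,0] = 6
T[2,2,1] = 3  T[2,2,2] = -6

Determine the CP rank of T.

2

Lower bound: in the mode-2 unfolding of T (rows indexed by j, columns by (i,k)) the 2×2 minor on rows j ∈ {0, 1}, columns (i,k) ∈ {(0,0), (1,0)} is det [[-12, -19], [6, -13]] = 270 ≠ 0, so that unfolding has rank ≥ 2 and hence rank(T) ≥ 2 (CP rank is at least every unfolding rank, though it can be larger).
Upper bound: with S_k = T[:,:,k], the two rank-1 terms a₁b₁ᵀ, a₂b₂ᵀ are the rank-1 members of the pencil x·S₀ + y·S₁.
The 2×2 minor of x·S₀ + y·S₁ on rows {0,1}, columns {0,1} is 270·x² + 45·xy − 45·y² = 45·(3·x − y)(2·x + y), vanishing at (x:y) = (1:3) and (1:-2).
M₁ = S₀ + 3·S₁ = [[-30, 15, 15], [20, -10, -10], [-30, 15, 15]] = (-5)·[3, -2, 3][2, -1, -1]ᵀ and M₂ = S₀ − 2·S₁ = [[0, 0, 0], [-45, -15, 0], [15, 5, 0]] = (-5)·[0, 3, -1][3, 1, 0]ᵀ, so take a₁ = [3, -2, 3], b₁ = [2, -1, -1], a₂ = [0, 3, -1], b₂ = [3, 1, 0].
Each slice is an integer combination of E₁ = a₁b₁ᵀ and E₂ = a₂b₂ᵀ: S₀ = −2·E₁ − 3·E₂, S₁ = −E₁ + E₂, S₂ = 2·E₁ − 2·E₂; reading off coefficients, c₁ = [-2, -1, 2] and c₂ = [-3, 1, -2].
Hence T = [3, -2, 3] ⊗ [2, -1, -1] ⊗ [-2, -1, 2] + [0, 3, -1] ⊗ [3, 1, 0] ⊗ [-3, 1, -2], so rank(T) ≤ 2.
These bounds meet, so rank(T) = 2.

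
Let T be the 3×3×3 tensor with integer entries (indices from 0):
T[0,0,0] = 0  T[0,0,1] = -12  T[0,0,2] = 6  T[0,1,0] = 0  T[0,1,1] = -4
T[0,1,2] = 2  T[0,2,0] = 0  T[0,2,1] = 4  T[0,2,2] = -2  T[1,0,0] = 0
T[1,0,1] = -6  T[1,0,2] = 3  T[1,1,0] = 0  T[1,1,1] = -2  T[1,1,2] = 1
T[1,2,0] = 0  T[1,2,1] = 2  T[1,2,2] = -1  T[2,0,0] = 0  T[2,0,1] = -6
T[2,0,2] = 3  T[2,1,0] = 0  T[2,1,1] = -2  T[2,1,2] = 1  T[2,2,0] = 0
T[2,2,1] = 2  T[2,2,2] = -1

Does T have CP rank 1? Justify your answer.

Yes

The mode-1 fibre T[:,0,1] = [-12, -6, -6] gives a = [2, 1, 1] (primitive direction); the mode-2 fibre T[0,:,1] = [-12, -4, 4] gives b = [3, 1, -1]; then c[k] = T[0,0,k] / (a[0]·b[0]) = [0, -12, 6] / 6 = [0, -2, 1].
Expanding [2, 1, 1] ⊗ [3, 1, -1] ⊗ [0, -2, 1] reproduces all 27 entries of T, so T = [2, 1, 1] ⊗ [3, 1, -1] ⊗ [0, -2, 1] and rank(T) ≤ 1.
Equivalently every frontal slice T[:,:,k] is c[k] times the rank-1 matrix [2, 1, 1] ⊗ [3, 1, -1]. So T has rank 1 (it is nonzero).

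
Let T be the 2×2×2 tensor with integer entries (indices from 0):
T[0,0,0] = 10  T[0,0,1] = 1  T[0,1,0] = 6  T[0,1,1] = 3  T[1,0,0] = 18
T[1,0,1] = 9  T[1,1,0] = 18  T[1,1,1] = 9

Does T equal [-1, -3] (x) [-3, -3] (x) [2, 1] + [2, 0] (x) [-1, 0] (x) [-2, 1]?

Reconstruct entrywise from the claimed factors. For example, T[1,1,0] = 18 and Σₗ aₗ[1]bₗ[1]cₗ[0] = (-3)·(-3)·(2) + (0)·(0)·(-2) = 18; checking all 8 entries, every one matches. The claim holds.

Yes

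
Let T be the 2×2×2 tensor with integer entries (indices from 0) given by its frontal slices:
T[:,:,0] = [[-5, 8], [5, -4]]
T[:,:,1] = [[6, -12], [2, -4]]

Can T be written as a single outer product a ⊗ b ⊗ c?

The mode-2 unfolding of T (rows indexed by j, columns by (i,k) = (0,0), (0,1), (1,0), (1,1)) is [[-5, 6, 5, 2], [8, -12, -4, -4]].
There the 2×2 minor on rows j ∈ {0, 1}, columns (i,k) ∈ {(0,0), (0,1)} is det [[-5, 6], [8, -12]] = 12 ≠ 0, so this unfolding has rank ≥ 2; CP rank is at least every unfolding rank, so rank(T) ≥ 2.
In particular rank(T) ≥ 2 > 1, so T is not rank-1.

No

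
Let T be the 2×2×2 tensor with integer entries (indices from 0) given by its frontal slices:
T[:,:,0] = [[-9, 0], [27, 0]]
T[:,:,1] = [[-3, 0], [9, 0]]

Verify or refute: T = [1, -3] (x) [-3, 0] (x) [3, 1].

Reconstruct entrywise from the claimed factors. For example, T[1,1,0] = 0 and Σₗ aₗ[1]bₗ[1]cₗ[0] = (-3)·(0)·(3) = 0; checking all 8 entries, every one matches. The claim holds.

Yes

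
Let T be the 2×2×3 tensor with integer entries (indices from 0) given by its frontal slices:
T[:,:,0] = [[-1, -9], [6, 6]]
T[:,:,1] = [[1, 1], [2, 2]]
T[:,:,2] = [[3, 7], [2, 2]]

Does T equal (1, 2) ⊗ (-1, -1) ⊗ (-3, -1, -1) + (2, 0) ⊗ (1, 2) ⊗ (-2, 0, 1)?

No

Reconstruct entry (0,1,0) from the claimed factors: Σₗ aₗ[0]bₗ[1]cₗ[0] = (1)·(-1)·(-3) + (2)·(2)·(-2) = -5, but T[0,1,0] = -9. The claim is false.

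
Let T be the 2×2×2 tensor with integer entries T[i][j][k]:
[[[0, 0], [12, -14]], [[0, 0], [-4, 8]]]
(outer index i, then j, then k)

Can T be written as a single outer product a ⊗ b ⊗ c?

The mode-1 unfolding of T (rows indexed by i, columns by (j,k) = (0,0), (0,1), (1,0), (1,1)) is [[0, 0, 12, -14], [0, 0, -4, 8]].
There the 2×2 minor on rows i ∈ {0, 1}, columns (j,k) ∈ {(1,0), (1,1)} is det [[12, -14], [-4, 8]] = 40 ≠ 0, so this unfolding has rank ≥ 2; CP rank is at least every unfolding rank, so rank(T) ≥ 2.
In particular rank(T) ≥ 2 > 1, so T is not rank-1.

No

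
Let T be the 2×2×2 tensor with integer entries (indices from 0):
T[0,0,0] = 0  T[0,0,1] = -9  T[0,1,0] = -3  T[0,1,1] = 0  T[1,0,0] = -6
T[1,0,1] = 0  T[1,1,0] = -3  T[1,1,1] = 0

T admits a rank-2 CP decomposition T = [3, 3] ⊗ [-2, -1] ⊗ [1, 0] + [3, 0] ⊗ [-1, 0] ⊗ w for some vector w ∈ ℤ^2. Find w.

Subtract the known terms from T to get the rank-1 residual R = [3, 0] ⊗ [-1, 0] ⊗ w, so R[i,j,k] = a[i]·b[j]·w[k]. Pick indices with nonzero a[0]·b[0] = (3)·(-1) = -3. Only the fibre through (0,0,·) is needed: R[0,0,:] = T[0,0,:] − Σₗ aₗ[0]bₗ[0]cₗ = [0, -9] − (3)·(-2)·[1, 0] = [6, -9]. Then w[k] = R[0,0,k] / -3 for each k, giving w = [6, -9] / -3 = [-2, 3].

w = [-2, 3]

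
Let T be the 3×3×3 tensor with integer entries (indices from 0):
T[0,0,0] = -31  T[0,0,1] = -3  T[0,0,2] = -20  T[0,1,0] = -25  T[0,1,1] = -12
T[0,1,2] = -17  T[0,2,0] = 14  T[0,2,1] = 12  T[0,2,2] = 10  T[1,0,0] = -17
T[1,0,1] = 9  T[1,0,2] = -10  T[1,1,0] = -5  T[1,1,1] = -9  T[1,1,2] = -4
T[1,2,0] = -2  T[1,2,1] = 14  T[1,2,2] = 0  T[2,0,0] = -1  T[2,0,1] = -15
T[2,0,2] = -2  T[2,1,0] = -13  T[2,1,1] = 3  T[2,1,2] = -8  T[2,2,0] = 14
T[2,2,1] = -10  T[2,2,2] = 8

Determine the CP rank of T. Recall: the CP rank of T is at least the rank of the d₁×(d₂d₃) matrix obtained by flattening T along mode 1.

2

Lower bound: the mode-2 unfolding of T (rows indexed by j, columns by (i,k) = (0,0), (0,1), (0,2), (1,0), (1,1), (1,2), (2,0), (2,1), (2,2)) is [[-31, -3, -20, -17, 9, -10, -1, -15, -2], [-25, -12, -17, -5, -9, -4, -13, 3, -8], [14, 12, 10, -2, 14, 0, 14, -10, 8]].
There the 2×2 minor on rows j ∈ {0, 1}, columns (i,k) ∈ {(0,0), (0,1)} is det [[-31, -3], [-25, -12]] = 297 ≠ 0, so this unfolding has rank ≥ 2; CP rank is at least every unfolding rank, so rank(T) ≥ 2. (This is only a lower bound: in general the CP rank may exceed every unfolding rank, so we still need to exhibit 2 rank-1 terms summing to T.)
Upper bound — finding two terms. Write S_k = T[:,:,k] for the frontal slices: S₀ = [[-31, -25, 14], [-17, -5, -2], [-1, -13, 14]], S₁ = [[-3, -12, 12], [9, -9, 14], [-15, 3, -10]], S₂ = [[-20, -17, 10], [-10, -4, 0], [-2, -8, 8]].
If T = a₁ ⊗ b₁ ⊗ c₁ + a₂ ⊗ b₂ ⊗ c₂ then each S_k = c₁[k]·a₁b₁ᵀ + c₂[k]·a₂b₂ᵀ. S₀ and S₁ are linearly independent, so a₁b₁ᵀ and a₂b₂ᵀ must span the same plane of matrices: they are the rank-1 matrices of the form x·S₀ + y·S₁.
The 2×2 minor of x·S₀ + y·S₁ on rows {0,1}, columns {0,1} is −270·x² + 315·xy + 135·y² = (-45)·(2·x − 3·y)(3·x + y), vanishing at (x:y) = (3:2) and (1:-3).
M₁ = 3·S₀ + 2·S₁ = [[-99, -99, 66], [-33, -33, 22], [-33, -33, 22]] = (-11)·[3, 1, 1][3, 3, -2]ᵀ and M₂ = S₀ − 3·S₁ = [[-22, 11, -22], [-44, 22, -44], [44, -22, 44]] = (-11)·[1, 2, -2][2, -1, 2]ᵀ, so take a₁ = [3, 1, 1], b₁ = [3, 3, -2], a₂ = [1, 2, -2], b₂ = [2, -1, 2].
Each slice is an integer combination of E₁ = a₁b₁ᵀ and E₂ = a₂b₂ᵀ: S₀ = −3·E₁ − 2·E₂, S₁ = −E₁ + 3·E₂, S₂ = −2·E₁ − E₂; reading off coefficients, c₁ = [-3, -1, -2] and c₂ = [-2, 3, -1].
Hence T = [3, 1, 1] ⊗ [3, 3, -2] ⊗ [-3, -1, -2] + [1, 2, -2] ⊗ [2, -1, 2] ⊗ [-2, 3, -1], so rank(T) ≤ 2.
These bounds meet, so rank(T) = 2.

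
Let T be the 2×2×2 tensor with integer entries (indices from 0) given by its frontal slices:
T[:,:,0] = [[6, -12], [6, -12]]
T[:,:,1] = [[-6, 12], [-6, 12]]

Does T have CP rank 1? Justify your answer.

If T = a ⊗ b ⊗ c then every fibre of T is a multiple of the corresponding factor, so read the factors off the fibres through the nonzero entry T[0,0,0] = 6.
The mode-1 fibre T[:,0,0] = [6, 6] gives a = [1, 1] (primitive direction); the mode-2 fibre T[0,:,0] = [6, -12] gives b = [1, -2]; then c[k] = T[0,0,k] / (a[0]·b[0]) = [6, -6] / 1 = [6, -6].
Expanding [1, 1] ⊗ [1, -2] ⊗ [6, -6] reproduces all 8 entries of T, so T = [1, 1] ⊗ [1, -2] ⊗ [6, -6] and rank(T) ≤ 1.
Equivalently every frontal slice T[:,:,k] is c[k] times the rank-1 matrix [1, 1] ⊗ [1, -2]. So T has rank 1 (it is nonzero).

Yes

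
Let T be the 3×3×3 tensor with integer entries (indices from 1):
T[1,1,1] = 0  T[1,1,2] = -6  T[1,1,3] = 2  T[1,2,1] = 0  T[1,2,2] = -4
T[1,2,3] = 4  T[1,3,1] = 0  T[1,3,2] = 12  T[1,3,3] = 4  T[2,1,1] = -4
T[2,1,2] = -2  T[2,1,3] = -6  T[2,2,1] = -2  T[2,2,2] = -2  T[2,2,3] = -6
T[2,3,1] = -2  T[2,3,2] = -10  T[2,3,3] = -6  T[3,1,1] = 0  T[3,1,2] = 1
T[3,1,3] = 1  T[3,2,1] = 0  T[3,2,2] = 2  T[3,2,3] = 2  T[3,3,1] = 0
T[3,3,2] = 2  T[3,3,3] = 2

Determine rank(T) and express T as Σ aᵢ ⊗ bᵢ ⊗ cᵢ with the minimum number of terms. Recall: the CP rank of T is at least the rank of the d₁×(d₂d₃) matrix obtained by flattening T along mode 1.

Lower bound: in the mode-3 unfolding of T (rows indexed by k, columns by (i,j)) the 3×3 minor on rows k ∈ {1, 2, 3}, columns (i,j) ∈ {(1,1), (1,2), (2,1)} is det [[0, 0, -4], [-6, -4, -2], [2, 4, -6]] = 64 ≠ 0, so that unfolding has rank ≥ 3 and hence rank(T) ≥ 3 (CP rank is at least every unfolding rank, though it can be larger).
Upper bound: T is a sum of 3 rank-1 terms, T = [0, 1, 0] ⊗ [2, 1, 1] ⊗ [-2, -2, -2] + [2, -2, 1] ⊗ [1, 2, 2] ⊗ [0, 1, 1] + [2, -1, 0] ⊗ [1, 1, -1] ⊗ [0, -4, 0] (written with every a and b primitive with positive leading entry and the scale carried by c; CP decompositions are not unique, and this one is verified by expanding entrywise), so rank(T) ≤ 3.
These bounds meet, so rank(T) = 3.

rank(T) = 3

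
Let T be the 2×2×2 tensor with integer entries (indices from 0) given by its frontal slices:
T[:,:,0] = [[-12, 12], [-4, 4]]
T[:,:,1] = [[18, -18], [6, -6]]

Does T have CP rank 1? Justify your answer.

The mode-1 fibre T[:,0,0] = [-12, -4] gives a = [3, 1] (primitive direction); the mode-2 fibre T[0,:,0] = [-12, 12] gives b = [1, -1]; then c[k] = T[0,0,k] / (a[0]·b[0]) = [-12, 18] / 3 = [-4, 6].
Expanding [3, 1] ⊗ [1, -1] ⊗ [-4, 6] reproduces all 8 entries of T, so T = [3, 1] ⊗ [1, -1] ⊗ [-4, 6] and rank(T) ≤ 1.
Equivalently every frontal slice T[:,:,k] is c[k] times the rank-1 matrix [3, 1] ⊗ [1, -1]. So T has rank 1 (it is nonzero).

Yes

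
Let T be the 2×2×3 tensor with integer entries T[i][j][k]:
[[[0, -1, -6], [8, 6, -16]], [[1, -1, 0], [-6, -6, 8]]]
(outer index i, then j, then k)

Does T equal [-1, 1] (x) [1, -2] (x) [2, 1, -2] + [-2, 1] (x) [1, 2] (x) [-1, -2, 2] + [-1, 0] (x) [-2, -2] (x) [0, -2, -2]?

Yes

Reconstruct entrywise from the claimed factors. For example, T[1,1,0] = -6 and Σₗ aₗ[1]bₗ[1]cₗ[0] = (1)·(-2)·(2) + (1)·(2)·(-1) + (0)·(-2)·(0) = -6; checking all 12 entries, every one matches. The claim holds.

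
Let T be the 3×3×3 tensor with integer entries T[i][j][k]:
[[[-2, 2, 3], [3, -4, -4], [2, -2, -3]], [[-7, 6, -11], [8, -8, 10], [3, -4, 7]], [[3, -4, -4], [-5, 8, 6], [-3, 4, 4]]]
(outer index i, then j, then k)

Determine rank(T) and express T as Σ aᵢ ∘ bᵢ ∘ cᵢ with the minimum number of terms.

Lower bound: the mode-2 unfolding of T (rows indexed by j, columns by (i,k) = (0,0), (0,1), (0,2), (1,0), (1,1), (1,2), (2,0), (2,1), (2,2)) is [[-2, 2, 3, -7, 6, -11, 3, -4, -4], [3, -4, -4, 8, -8, 10, -5, 8, 6], [2, -2, -3, 3, -4, 7, -3, 4, 4]].
There the 3×3 minor on rows j ∈ {0, 1, 2}, columns (i,k) ∈ {(0,0), (0,1), (1,0)} is det [[-2, 2, -7], [3, -4, 8], [2, -2, 3]] = -8 ≠ 0, so this unfolding has rank ≥ 3; CP rank is at least every unfolding rank, so rank(T) ≥ 3. (This is only a lower bound: in general the CP rank may exceed every unfolding rank, so we still need to exhibit 3 rank-1 terms summing to T.)
Upper bound: T is a sum of 3 rank-1 terms, T = [0, 1, 0] ∘ [2, -2, -1] ∘ [-4, 2, -4] + [1, -2, -1] ∘ [1, -1, -1] ∘ [-1, 0, 2] + [1, 1, -2] ∘ [1, -2, -1] ∘ [-1, 2, 1] (one valid choice — decompositions are not unique — normalised so each a, b is primitive with positive first nonzero entry; check it by expanding all entries), so rank(T) ≤ 3.
These bounds meet, so rank(T) = 3.
Check entry T[1,0,1] = 6: (1)·(2)·(2) + (-2)·(1)·(0) + (1)·(1)·(2) = 6.

rank(T) = 3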